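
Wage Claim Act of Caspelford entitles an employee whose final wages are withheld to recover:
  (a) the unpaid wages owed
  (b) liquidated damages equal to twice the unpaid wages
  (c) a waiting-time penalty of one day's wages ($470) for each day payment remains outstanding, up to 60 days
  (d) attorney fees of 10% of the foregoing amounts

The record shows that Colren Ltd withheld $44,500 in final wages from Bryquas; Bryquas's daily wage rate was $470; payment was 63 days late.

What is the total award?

Doubled: 2 × $44,500 = $89,000
Penalty days: min(63, 60) = 60
Waiting-time penalty: 60 × $470 = $28,200
Subtotal: $44,500 + $89,000 + $28,200 = $161,700
Attorney fees: 10% of $161,700 = $16,170
Total award: $161,700 + $16,170 = $177,870

$177,870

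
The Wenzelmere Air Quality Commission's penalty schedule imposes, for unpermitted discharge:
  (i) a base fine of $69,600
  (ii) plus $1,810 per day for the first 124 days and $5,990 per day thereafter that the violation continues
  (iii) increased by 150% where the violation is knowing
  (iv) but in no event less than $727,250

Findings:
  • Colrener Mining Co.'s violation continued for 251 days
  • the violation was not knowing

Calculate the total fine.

First 124 days: 124 × $1,810 = $224,440
Remaining days: (251 − 124) × $5,990 = $760,730
Per-day component: $224,440 + $760,730 = $985,170
Base plus per-day: $69,600 + $985,170 = $1,054,770
The violation was not knowing: no 150% increase.
Minimum $727,250: $1,054,770 meets the minimum, no increase.

$1,054,770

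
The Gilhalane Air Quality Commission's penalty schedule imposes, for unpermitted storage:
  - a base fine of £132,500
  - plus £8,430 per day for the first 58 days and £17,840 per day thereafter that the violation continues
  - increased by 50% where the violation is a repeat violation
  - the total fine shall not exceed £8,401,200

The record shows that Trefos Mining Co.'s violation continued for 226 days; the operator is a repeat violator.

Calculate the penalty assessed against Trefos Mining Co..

First 58 days: 58 × £8,430 = £488,940
Remaining days: (226 − 58) × £17,840 = £2,997,120
Per-day component: £488,940 + £2,997,120 = £3,486,060
Base plus per-day: £132,500 + £3,486,060 = £3,618,560
Enhancement: 50% of £3,618,560 = £1,809,280
Enhanced fine: £3,618,560 + £1,809,280 = £5,427,840
Cap at £8,401,200: £5,427,840 is within the cap, no reduction.

£5,427,840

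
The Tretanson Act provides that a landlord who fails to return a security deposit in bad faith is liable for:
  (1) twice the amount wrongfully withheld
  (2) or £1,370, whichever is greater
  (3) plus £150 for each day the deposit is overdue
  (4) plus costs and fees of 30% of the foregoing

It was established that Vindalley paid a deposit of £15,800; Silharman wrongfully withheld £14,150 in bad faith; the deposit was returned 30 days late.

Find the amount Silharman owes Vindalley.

Doubled: 2 × £14,150 = £28,300
Minimum £1,370: £28,300 meets the minimum, no increase.
Late-return penalty: 30 × £150 = £4,500
Damages plus late penalty: £28,300 + £4,500 = £32,800
Costs and fees: 30% of £32,800 = £9,840
Total recovery: £32,800 + £9,840 = £42,640

£42,640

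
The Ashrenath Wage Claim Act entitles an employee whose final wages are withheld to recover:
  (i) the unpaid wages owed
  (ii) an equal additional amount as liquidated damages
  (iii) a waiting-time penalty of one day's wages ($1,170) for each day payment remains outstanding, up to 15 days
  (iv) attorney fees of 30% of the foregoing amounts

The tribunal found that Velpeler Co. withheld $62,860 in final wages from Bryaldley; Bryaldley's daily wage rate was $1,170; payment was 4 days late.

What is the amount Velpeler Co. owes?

Liquidated damages (equal amount): $62,860
Penalty days: min(4, 15) = 4
Waiting-time penalty: 4 × $1,170 = $4,680
Subtotal: $62,860 + $62,860 + $4,680 = $130,400
Attorney fees: 30% of $130,400 = $39,120
Total award: $130,400 + $39,120 = $169,520

$169,520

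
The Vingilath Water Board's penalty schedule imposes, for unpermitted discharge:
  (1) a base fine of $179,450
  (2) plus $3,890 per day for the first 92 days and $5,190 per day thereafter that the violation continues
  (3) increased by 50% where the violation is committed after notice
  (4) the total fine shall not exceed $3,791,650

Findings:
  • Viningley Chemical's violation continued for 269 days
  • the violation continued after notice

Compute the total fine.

Civil penalty: $2,183,940

First 92 days: 92 × $3,890 = $357,880
Remaining days: (269 − 92) × $5,190 = $918,630
Per-day component: $357,880 + $918,630 = $1,276,510
Base plus per-day: $179,450 + $1,276,510 = $1,455,960
Enhancement: 50% of $1,455,960 = $727,980
Enhanced fine: $1,455,960 + $727,980 = $2,183,940
Cap at $3,791,650: $2,183,940 is within the cap, no reduction.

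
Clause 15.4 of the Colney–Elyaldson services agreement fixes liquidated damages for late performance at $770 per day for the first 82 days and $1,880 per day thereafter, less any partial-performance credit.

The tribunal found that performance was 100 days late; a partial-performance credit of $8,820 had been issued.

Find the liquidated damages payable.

$88,160

First 82 days: 82 × $770 = $63,140
Remaining days: (100 − 82) × $1,880 = $33,840
Accrued per-day damages: $63,140 + $33,840 = $96,980
Less partial-performance credit: $96,980 − $8,820 = $88,160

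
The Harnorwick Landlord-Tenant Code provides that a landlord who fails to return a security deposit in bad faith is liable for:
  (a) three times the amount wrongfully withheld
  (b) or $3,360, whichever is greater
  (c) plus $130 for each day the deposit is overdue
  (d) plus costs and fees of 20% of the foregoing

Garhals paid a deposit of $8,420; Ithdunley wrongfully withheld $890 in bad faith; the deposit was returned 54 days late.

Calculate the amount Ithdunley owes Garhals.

Trebled: 3 × $890 = $2,670
Minimum $3,360: $2,670 is below the minimum → $3,360
Late-return penalty: 54 × $130 = $7,020
Damages plus late penalty: $3,360 + $7,020 = $10,380
Costs and fees: 20% of $10,380 = $2,076
Total recovery: $10,380 + $2,076 = $12,456

Recovery: $12,456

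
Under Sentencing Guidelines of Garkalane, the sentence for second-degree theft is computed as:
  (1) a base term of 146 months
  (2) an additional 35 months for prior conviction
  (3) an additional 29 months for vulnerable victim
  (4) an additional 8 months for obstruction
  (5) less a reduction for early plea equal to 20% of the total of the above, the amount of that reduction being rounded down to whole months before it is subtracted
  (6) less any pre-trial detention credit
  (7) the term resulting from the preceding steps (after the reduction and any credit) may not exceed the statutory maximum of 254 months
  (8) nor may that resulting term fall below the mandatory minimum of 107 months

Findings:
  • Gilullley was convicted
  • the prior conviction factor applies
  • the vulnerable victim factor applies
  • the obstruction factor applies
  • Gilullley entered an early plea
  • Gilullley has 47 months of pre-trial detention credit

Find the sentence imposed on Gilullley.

Sentence: 128 months

Prior conviction enhancement: +35 months
Vulnerable victim enhancement: +29 months
Obstruction enhancement: +8 months
Adjusted term: 146 months + 35 months + 29 months + 8 months = 218 months
Early plea reduction: 20% of 218 months = 43 months (rounded down)
After reduction: 218 − 43 = 175 months
Less pre-trial detention credit: 175 months − 47 months = 128 months
Cap at 254 months: 128 months is within the cap, no reduction.
Minimum 107 months: 128 months meets the minimum, no increase.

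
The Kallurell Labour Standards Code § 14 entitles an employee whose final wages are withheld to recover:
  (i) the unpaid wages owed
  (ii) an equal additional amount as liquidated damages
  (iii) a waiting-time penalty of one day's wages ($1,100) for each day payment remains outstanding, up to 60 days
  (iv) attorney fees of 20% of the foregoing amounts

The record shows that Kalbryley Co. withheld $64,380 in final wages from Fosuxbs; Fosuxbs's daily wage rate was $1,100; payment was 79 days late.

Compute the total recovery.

$233,712

Liquidated damages (equal amount): $64,380
Penalty days: min(79, 60) = 60
Waiting-time penalty: 60 × $1,100 = $66,000
Subtotal: $64,380 + $64,380 + $66,000 = $194,760
Attorney fees: 20% of $194,760 = $38,952
Total award: $194,760 + $38,952 = $233,712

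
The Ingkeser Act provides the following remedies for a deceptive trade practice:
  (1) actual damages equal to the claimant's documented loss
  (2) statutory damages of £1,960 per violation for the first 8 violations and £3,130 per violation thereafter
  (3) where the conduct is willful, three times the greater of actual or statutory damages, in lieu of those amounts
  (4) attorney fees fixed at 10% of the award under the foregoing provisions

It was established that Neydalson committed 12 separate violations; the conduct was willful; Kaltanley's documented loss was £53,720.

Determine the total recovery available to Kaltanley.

First 8 violations: 8 × £1,960 = £15,680
Remaining violations: (12 − 8) × £3,130 = £12,520
Statutory damages: £15,680 + £12,520 = £28,200
Greater of actual damages (£53,720) or statutory damages (£28,200): £53,720
Trebled: 3 × £53,720 = £161,160
Attorney fees: 10% of £161,160 = £16,116
Total recovery: £161,160 + £16,116 = £177,276

Total recovery: £177,276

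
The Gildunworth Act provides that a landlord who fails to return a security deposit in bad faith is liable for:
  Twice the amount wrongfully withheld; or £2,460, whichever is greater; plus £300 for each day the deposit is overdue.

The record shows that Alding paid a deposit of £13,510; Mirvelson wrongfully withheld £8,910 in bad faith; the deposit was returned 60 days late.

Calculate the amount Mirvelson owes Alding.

Doubled: 2 × £8,910 = £17,820
Minimum £2,460: £17,820 meets the minimum, no increase.
Late-return penalty: 60 × £300 = £18,000
Damages plus late penalty: £17,820 + £18,000 = £35,820

Recovery: £35,820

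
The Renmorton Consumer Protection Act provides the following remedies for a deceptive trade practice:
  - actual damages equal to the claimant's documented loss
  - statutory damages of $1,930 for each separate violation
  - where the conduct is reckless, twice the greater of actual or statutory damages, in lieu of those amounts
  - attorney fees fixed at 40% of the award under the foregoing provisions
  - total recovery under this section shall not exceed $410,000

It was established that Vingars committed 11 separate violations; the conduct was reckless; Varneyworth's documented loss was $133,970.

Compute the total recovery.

Statutory damages: 11 × $1,930 = $21,230
Greater of actual damages ($133,970) or statutory damages ($21,230): $133,970
Doubled: 2 × $133,970 = $267,940
Attorney fees: 40% of $267,940 = $107,176
Total before cap: $267,940 + $107,176 = $375,116
Cap at $410,000: $375,116 is within the cap, no reduction.

$375,116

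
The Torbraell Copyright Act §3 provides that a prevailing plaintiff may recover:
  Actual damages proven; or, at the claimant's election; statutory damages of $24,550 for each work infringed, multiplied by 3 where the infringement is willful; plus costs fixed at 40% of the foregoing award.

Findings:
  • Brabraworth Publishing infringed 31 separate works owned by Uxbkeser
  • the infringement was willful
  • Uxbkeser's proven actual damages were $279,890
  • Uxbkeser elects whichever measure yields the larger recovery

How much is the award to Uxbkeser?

$3,196,410

Statutory damages: 31 × $24,550 = $761,050
Trebled: 3 × $761,050 = $2,283,150
Greater of actual damages ($279,890) or enhanced statutory damages ($2,283,150): $2,283,150
Costs: 40% of $2,283,150 = $913,260
Award plus costs: $2,283,150 + $913,260 = $3,196,410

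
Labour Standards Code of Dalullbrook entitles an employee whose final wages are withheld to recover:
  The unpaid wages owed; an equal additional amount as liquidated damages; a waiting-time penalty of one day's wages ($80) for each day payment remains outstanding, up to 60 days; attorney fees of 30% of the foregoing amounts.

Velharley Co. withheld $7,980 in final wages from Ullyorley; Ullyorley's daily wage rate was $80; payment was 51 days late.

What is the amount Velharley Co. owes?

Liquidated damages (equal amount): $7,980
Penalty days: min(51, 60) = 51
Waiting-time penalty: 51 × $80 = $4,080
Subtotal: $7,980 + $7,980 + $4,080 = $20,040
Attorney fees: 30% of $20,040 = $6,012
Total award: $20,040 + $6,012 = $26,052

Total award: $26,052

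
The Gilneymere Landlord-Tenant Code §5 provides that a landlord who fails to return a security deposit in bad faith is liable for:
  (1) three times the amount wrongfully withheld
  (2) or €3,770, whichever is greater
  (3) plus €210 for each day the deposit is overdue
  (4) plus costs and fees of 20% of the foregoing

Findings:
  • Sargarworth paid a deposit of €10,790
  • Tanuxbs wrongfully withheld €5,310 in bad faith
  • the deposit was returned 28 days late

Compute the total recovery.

€26,172

Trebled: 3 × €5,310 = €15,930
Minimum €3,770: €15,930 meets the minimum, no increase.
Late-return penalty: 28 × €210 = €5,880
Damages plus late penalty: €15,930 + €5,880 = €21,810
Costs and fees: 20% of €21,810 = €4,362
Total recovery: €21,810 + €4,362 = €26,172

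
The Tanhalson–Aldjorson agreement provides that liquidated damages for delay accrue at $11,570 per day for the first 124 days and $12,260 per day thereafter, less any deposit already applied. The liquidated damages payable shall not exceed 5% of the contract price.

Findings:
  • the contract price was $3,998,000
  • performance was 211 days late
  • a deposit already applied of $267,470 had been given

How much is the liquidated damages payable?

First 124 days: 124 × $11,570 = $1,434,680
Remaining days: (211 − 124) × $12,260 = $1,066,620
Accrued per-day damages: $1,434,680 + $1,066,620 = $2,501,300
Less deposit already applied: $2,501,300 − $267,470 = $2,233,830
Cap: 5% of $3,998,000 = $199,900
Cap at $199,900: $2,233,830 exceeds the cap → $199,900

$199,900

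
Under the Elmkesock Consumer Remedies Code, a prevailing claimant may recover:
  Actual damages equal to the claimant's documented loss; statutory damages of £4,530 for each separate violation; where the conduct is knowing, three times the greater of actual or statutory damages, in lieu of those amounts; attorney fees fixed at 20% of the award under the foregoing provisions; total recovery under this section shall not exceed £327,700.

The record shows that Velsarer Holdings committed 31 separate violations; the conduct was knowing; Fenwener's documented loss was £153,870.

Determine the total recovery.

Total recovery: £327,700

Statutory damages: 31 × £4,530 = £140,430
Greater of actual damages (£153,870) or statutory damages (£140,430): £153,870
Trebled: 3 × £153,870 = £461,610
Attorney fees: 20% of £461,610 = £92,322
Total before cap: £461,610 + £92,322 = £553,932
Cap at £327,700: £553,932 exceeds the cap → £327,700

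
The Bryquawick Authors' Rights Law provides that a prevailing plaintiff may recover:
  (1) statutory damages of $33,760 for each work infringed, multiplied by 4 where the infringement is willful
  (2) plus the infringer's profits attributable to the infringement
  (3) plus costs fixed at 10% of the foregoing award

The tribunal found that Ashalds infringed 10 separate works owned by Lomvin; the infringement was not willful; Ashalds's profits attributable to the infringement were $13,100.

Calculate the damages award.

Statutory damages: 10 × $33,760 = $337,600
Infringement not willful: no ×4 enhancement.
Combined award: $337,600 + $13,100 = $350,700
Costs: 10% of $350,700 = $35,070
Award plus costs: $350,700 + $35,070 = $385,770

$385,770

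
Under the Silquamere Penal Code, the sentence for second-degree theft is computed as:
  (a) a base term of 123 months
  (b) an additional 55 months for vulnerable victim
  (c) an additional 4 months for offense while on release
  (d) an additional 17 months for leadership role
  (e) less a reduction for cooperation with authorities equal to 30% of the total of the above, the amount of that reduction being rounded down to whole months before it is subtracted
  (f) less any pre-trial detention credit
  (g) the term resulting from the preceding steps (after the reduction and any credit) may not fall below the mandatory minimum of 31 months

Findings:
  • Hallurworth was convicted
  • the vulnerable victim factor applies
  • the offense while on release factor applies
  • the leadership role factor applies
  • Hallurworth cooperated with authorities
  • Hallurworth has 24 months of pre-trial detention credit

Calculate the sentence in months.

Vulnerable victim enhancement: +55 months
Offense while on release enhancement: +4 months
Leadership role enhancement: +17 months
Adjusted term: 123 months + 55 months + 4 months + 17 months = 199 months
Cooperation with authorities reduction: 30% of 199 months = 59 months (rounded down)
After reduction: 199 − 59 = 140 months
Less pre-trial detention credit: 140 months − 24 months = 116 months
Minimum 31 months: 116 months meets the minimum, no increase.

116 months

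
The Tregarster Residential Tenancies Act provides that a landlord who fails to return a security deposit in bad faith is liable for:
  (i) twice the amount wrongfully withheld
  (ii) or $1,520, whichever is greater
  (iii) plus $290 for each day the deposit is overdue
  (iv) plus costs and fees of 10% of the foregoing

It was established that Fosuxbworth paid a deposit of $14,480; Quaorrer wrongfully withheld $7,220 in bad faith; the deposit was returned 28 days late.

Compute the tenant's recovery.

Doubled: 2 × $7,220 = $14,440
Minimum $1,520: $14,440 meets the minimum, no increase.
Late-return penalty: 28 × $290 = $8,120
Damages plus late penalty: $14,440 + $8,120 = $22,560
Costs and fees: 10% of $22,560 = $2,256
Total recovery: $22,560 + $2,256 = $24,816

$24,816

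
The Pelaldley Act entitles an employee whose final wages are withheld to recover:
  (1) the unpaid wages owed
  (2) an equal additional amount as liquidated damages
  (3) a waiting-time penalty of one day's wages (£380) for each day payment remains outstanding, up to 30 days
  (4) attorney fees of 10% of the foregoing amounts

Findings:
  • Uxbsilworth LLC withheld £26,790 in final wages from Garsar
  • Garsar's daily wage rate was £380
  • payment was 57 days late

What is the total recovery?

£71,478

Liquidated damages (equal amount): £26,790
Penalty days: min(57, 30) = 30
Waiting-time penalty: 30 × £380 = £11,400
Subtotal: £26,790 + £26,790 + £11,400 = £64,980
Attorney fees: 10% of £64,980 = £6,498
Total award: £64,980 + £6,498 = £71,478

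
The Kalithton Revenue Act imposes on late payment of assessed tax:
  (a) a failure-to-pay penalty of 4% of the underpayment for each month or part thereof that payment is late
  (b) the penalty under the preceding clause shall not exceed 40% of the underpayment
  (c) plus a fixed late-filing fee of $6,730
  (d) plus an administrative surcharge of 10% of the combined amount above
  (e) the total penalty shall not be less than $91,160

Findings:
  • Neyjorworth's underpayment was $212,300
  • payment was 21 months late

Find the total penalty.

Accrued rate: 4% × 21 = 84%, capped at 40% → 40%
Failure-to-pay penalty: 40% of $212,300 = $84,920
Penalty before surcharge: $84,920 + $6,730 = $91,650
Administrative surcharge: 10% of $91,650 = $9,165
Total penalty: $91,650 + $9,165 = $100,815
Minimum $91,160: $100,815 meets the minimum, no increase.

$100,815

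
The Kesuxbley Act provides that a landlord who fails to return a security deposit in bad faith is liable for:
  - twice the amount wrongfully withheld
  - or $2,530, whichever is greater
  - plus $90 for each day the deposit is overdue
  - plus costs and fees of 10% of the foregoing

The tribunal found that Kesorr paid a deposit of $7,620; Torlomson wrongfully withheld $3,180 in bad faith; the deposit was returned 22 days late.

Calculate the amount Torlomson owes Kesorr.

$9,174

Doubled: 2 × $3,180 = $6,360
Minimum $2,530: $6,360 meets the minimum, no increase.
Late-return penalty: 22 × $90 = $1,980
Damages plus late penalty: $6,360 + $1,980 = $8,340
Costs and fees: 10% of $8,340 = $834
Total recovery: $8,340 + $834 = $9,174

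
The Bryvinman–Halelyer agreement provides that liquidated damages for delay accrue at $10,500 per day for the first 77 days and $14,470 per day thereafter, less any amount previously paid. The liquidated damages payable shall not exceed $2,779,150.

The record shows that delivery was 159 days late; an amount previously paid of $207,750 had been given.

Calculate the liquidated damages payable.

$1,787,290

First 77 days: 77 × $10,500 = $808,500
Remaining days: (159 − 77) × $14,470 = $1,186,540
Accrued per-day damages: $808,500 + $1,186,540 = $1,995,040
Less amount previously paid: $1,995,040 − $207,750 = $1,787,290
Cap at $2,779,150: $1,787,290 is within the cap, no reduction.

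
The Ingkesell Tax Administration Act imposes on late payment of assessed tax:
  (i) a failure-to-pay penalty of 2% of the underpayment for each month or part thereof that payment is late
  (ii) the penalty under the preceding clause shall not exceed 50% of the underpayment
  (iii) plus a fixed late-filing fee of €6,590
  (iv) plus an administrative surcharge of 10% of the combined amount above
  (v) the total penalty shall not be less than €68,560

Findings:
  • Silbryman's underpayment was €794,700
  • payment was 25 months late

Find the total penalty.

Accrued rate: 2% × 25 = 50%, capped at 50% → 50%
Failure-to-pay penalty: 50% of €794,700 = €397,350
Penalty before surcharge: €397,350 + €6,590 = €403,940
Administrative surcharge: 10% of €403,940 = €40,394
Total penalty: €403,940 + €40,394 = €444,334
Minimum €68,560: €444,334 meets the minimum, no increase.

€444,334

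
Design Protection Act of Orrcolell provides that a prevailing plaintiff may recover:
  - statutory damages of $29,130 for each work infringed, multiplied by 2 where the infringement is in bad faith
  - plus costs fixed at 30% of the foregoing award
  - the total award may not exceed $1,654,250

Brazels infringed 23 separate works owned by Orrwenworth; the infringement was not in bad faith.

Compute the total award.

$870,987

Statutory damages: 23 × $29,130 = $669,990
Infringement not in bad faith: no ×2 enhancement.
Costs: 30% of $669,990 = $200,997
Award plus costs: $669,990 + $200,997 = $870,987
Cap at $1,654,250: $870,987 is within the cap, no reduction.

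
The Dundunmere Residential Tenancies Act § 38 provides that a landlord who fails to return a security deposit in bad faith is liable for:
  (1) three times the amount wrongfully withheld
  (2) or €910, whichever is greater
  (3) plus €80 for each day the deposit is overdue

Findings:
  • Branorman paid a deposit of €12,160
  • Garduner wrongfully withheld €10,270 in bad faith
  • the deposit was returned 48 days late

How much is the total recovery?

€34,650

Trebled: 3 × €10,270 = €30,810
Minimum €910: €30,810 meets the minimum, no increase.
Late-return penalty: 48 × €80 = €3,840
Damages plus late penalty: €30,810 + €3,840 = €34,650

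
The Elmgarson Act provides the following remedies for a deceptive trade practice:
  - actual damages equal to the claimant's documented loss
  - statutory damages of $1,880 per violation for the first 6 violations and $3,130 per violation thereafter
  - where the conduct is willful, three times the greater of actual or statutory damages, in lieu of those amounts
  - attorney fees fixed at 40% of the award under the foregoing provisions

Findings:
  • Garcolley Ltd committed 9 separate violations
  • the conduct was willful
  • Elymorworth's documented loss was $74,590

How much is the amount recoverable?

First 6 violations: 6 × $1,880 = $11,280
Remaining violations: (9 − 6) × $3,130 = $9,390
Statutory damages: $11,280 + $9,390 = $20,670
Greater of actual damages ($74,590) or statutory damages ($20,670): $74,590
Trebled: 3 × $74,590 = $223,770
Attorney fees: 40% of $223,770 = $89,508
Total recovery: $223,770 + $89,508 = $313,278

$313,278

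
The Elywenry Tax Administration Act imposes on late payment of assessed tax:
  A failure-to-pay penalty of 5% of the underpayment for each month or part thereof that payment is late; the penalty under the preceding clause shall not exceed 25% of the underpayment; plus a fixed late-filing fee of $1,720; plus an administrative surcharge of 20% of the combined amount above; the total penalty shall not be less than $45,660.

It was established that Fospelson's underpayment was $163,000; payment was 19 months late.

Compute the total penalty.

Accrued rate: 5% × 19 = 95%, capped at 25% → 25%
Failure-to-pay penalty: 25% of $163,000 = $40,750
Penalty before surcharge: $40,750 + $1,720 = $42,470
Administrative surcharge: 20% of $42,470 = $8,494
Total penalty: $42,470 + $8,494 = $50,964
Minimum $45,660: $50,964 meets the minimum, no increase.

$50,964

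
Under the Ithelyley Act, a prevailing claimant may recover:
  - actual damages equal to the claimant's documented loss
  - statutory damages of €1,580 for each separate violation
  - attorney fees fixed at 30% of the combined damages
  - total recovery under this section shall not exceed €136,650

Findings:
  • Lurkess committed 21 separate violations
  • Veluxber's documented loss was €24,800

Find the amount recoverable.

Statutory damages: 21 × €1,580 = €33,180
Combined damages: €24,800 + €33,180 = €57,980
Attorney fees: 30% of €57,980 = €17,394
Total before cap: €57,980 + €17,394 = €75,374
Cap at €136,650: €75,374 is within the cap, no reduction.

€75,374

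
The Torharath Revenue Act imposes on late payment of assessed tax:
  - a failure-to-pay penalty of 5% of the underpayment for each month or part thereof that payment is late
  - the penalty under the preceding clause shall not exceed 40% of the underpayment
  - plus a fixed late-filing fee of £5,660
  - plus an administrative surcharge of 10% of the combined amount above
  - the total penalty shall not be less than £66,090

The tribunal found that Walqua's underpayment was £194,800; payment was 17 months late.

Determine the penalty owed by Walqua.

£91,938

Accrued rate: 5% × 17 = 85%, capped at 40% → 40%
Failure-to-pay penalty: 40% of £194,800 = £77,920
Penalty before surcharge: £77,920 + £5,660 = £83,580
Administrative surcharge: 10% of £83,580 = £8,358
Total penalty: £83,580 + £8,358 = £91,938
Minimum £66,090: £91,938 meets the minimum, no increase.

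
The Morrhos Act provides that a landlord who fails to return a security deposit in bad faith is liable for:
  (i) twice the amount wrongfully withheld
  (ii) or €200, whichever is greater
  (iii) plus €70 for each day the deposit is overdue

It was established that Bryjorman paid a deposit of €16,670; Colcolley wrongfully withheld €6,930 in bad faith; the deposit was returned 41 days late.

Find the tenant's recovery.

Doubled: 2 × €6,930 = €13,860
Minimum €200: €13,860 meets the minimum, no increase.
Late-return penalty: 41 × €70 = €2,870
Damages plus late penalty: €13,860 + €2,870 = €16,730

€16,730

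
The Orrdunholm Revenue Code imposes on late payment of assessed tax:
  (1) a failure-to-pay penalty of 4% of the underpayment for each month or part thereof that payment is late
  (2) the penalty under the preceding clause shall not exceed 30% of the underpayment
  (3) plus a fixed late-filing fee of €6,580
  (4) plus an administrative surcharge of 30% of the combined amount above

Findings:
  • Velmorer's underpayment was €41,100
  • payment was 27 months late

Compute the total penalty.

€24,583

Accrued rate: 4% × 27 = 108%, capped at 30% → 30%
Failure-to-pay penalty: 30% of €41,100 = €12,330
Penalty before surcharge: €12,330 + €6,580 = €18,910
Administrative surcharge: 30% of €18,910 = €5,673
Total penalty: €18,910 + €5,673 = €24,583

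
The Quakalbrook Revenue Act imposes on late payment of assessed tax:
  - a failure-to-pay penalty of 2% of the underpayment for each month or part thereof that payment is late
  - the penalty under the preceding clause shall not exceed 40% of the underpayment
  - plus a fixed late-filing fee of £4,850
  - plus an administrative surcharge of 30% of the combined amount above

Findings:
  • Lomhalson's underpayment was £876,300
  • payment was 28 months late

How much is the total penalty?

£461,981

Accrued rate: 2% × 28 = 56%, capped at 40% → 40%
Failure-to-pay penalty: 40% of £876,300 = £350,520
Penalty before surcharge: £350,520 + £4,850 = £355,370
Administrative surcharge: 30% of £355,370 = £106,611
Total penalty: £355,370 + £106,611 = £461,981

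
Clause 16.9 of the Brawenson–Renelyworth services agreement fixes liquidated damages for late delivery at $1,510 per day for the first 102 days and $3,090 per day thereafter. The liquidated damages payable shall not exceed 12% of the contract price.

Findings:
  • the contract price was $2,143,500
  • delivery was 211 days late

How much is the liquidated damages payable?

Liquidated damages: $257,220

First 102 days: 102 × $1,510 = $154,020
Remaining days: (211 − 102) × $3,090 = $336,810
Accrued per-day damages: $154,020 + $336,810 = $490,830
Cap: 12% of $2,143,500 = $257,220
Cap at $257,220: $490,830 exceeds the cap → $257,220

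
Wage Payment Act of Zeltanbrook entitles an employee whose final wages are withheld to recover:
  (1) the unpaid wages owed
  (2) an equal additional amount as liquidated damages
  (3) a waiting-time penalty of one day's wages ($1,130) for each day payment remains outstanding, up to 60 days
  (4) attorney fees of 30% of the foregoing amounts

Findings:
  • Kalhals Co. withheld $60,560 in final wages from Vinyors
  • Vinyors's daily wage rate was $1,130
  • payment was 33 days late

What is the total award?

Total award: $205,933

Liquidated damages (equal amount): $60,560
Penalty days: min(33, 60) = 33
Waiting-time penalty: 33 × $1,130 = $37,290
Subtotal: $60,560 + $60,560 + $37,290 = $158,410
Attorney fees: 30% of $158,410 = $47,523
Total award: $158,410 + $47,523 = $205,933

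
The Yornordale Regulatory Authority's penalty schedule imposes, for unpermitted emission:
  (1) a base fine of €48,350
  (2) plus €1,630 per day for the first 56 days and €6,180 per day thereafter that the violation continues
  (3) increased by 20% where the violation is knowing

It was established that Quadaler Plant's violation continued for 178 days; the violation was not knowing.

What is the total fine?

€893,590

First 56 days: 56 × €1,630 = €91,280
Remaining days: (178 − 56) × €6,180 = €753,960
Per-day component: €91,280 + €753,960 = €845,240
Base plus per-day: €48,350 + €845,240 = €893,590
The violation was not knowing: no 20% increase.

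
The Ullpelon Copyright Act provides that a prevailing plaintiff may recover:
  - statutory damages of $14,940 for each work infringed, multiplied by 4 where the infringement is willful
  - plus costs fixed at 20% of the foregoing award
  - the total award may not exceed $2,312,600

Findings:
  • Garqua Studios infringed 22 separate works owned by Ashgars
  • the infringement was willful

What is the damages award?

Statutory damages: 22 × $14,940 = $328,680
Multiplied by 4: 4 × $328,680 = $1,314,720
Costs: 20% of $1,314,720 = $262,944
Award plus costs: $1,314,720 + $262,944 = $1,577,664
Cap at $2,312,600: $1,577,664 is within the cap, no reduction.

$1,577,664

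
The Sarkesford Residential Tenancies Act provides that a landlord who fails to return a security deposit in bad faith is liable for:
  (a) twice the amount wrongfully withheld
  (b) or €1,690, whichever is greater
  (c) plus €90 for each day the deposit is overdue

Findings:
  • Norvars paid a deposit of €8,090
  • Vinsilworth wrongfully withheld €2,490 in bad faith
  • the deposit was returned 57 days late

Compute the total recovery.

€10,110

Doubled: 2 × €2,490 = €4,980
Minimum €1,690: €4,980 meets the minimum, no increase.
Late-return penalty: 57 × €90 = €5,130
Damages plus late penalty: €4,980 + €5,130 = €10,110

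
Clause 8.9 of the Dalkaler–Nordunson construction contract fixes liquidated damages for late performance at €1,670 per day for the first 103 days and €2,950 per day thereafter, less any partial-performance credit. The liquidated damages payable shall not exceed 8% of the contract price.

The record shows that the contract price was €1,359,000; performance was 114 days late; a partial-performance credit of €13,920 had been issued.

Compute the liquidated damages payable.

First 103 days: 103 × €1,670 = €172,010
Remaining days: (114 − 103) × €2,950 = €32,450
Accrued per-day damages: €172,010 + €32,450 = €204,460
Less partial-performance credit: €204,460 − €13,920 = €190,540
Cap: 8% of €1,359,000 = €108,720
Cap at €108,720: €190,540 exceeds the cap → €108,720

€108,720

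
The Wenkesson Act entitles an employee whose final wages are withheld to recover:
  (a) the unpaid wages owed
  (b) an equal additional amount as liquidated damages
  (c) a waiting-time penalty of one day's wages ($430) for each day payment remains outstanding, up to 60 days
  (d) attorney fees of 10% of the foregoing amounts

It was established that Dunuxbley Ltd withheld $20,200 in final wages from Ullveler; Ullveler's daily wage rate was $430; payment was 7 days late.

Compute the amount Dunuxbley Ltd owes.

Liquidated damages (equal amount): $20,200
Penalty days: min(7, 60) = 7
Waiting-time penalty: 7 × $430 = $3,010
Subtotal: $20,200 + $20,200 + $3,010 = $43,410
Attorney fees: 10% of $43,410 = $4,341
Total award: $43,410 + $4,341 = $47,751

Total award: $47,751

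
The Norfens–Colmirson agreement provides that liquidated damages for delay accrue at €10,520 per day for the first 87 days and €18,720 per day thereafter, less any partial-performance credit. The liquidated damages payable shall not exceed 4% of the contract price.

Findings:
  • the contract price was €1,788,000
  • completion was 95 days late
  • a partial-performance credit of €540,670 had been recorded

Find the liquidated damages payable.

First 87 days: 87 × €10,520 = €915,240
Remaining days: (95 − 87) × €18,720 = €149,760
Accrued per-day damages: €915,240 + €149,760 = €1,065,000
Less partial-performance credit: €1,065,000 − €540,670 = €524,330
Cap: 4% of €1,788,000 = €71,520
Cap at €71,520: €524,330 exceeds the cap → €71,520

€71,520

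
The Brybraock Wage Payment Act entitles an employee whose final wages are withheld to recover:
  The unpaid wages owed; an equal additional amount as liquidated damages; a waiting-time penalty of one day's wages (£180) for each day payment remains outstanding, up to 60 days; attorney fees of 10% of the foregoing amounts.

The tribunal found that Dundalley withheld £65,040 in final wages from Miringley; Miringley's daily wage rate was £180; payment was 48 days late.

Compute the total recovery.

Liquidated damages (equal amount): £65,040
Penalty days: min(48, 60) = 48
Waiting-time penalty: 48 × £180 = £8,640
Subtotal: £65,040 + £65,040 + £8,640 = £138,720
Attorney fees: 10% of £138,720 = £13,872
Total award: £138,720 + £13,872 = £152,592

£152,592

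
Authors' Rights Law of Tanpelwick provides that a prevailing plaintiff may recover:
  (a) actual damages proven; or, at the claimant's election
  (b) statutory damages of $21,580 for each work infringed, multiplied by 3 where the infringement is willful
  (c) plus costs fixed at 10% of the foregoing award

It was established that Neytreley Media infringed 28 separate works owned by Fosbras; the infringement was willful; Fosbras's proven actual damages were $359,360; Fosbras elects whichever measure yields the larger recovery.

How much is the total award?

$1,993,992

Statutory damages: 28 × $21,580 = $604,240
Trebled: 3 × $604,240 = $1,812,720
Greater of actual damages ($359,360) or enhanced statutory damages ($1,812,720): $1,812,720
Costs: 10% of $1,812,720 = $181,272
Award plus costs: $1,812,720 + $181,272 = $1,993,992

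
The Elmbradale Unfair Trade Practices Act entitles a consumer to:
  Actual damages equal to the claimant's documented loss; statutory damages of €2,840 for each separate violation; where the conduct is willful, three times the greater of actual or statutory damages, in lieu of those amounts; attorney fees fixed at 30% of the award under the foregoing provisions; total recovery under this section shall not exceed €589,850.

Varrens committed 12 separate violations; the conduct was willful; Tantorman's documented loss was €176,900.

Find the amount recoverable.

€589,850

Statutory damages: 12 × €2,840 = €34,080
Greater of actual damages (€176,900) or statutory damages (€34,080): €176,900
Trebled: 3 × €176,900 = €530,700
Attorney fees: 30% of €530,700 = €159,210
Total before cap: €530,700 + €159,210 = €689,910
Cap at €589,850: €689,910 exceeds the cap → €589,850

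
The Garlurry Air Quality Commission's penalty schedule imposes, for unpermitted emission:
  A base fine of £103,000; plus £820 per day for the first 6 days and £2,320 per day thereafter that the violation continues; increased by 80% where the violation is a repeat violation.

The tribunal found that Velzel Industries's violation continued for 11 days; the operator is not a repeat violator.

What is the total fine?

First 6 days: 6 × £820 = £4,920
Remaining days: (11 − 6) × £2,320 = £11,600
Per-day component: £4,920 + £11,600 = £16,520
Base plus per-day: £103,000 + £16,520 = £119,520
The operator is not a repeat violator: no 80% increase.

£119,520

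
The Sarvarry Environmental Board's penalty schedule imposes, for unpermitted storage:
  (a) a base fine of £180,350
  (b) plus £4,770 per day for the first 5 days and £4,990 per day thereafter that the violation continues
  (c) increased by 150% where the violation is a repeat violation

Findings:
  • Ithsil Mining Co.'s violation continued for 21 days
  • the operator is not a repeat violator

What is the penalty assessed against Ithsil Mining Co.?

£284,040

First 5 days: 5 × £4,770 = £23,850
Remaining days: (21 − 5) × £4,990 = £79,840
Per-day component: £23,850 + £79,840 = £103,690
Base plus per-day: £180,350 + £103,690 = £284,040
The operator is not a repeat violator: no 150% increase.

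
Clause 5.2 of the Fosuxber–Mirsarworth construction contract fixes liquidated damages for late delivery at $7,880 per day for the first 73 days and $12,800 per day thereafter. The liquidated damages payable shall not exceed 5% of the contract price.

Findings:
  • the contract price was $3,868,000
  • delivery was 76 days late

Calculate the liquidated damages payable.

First 73 days: 73 × $7,880 = $575,240
Remaining days: (76 − 73) × $12,800 = $38,400
Accrued per-day damages: $575,240 + $38,400 = $613,640
Cap: 5% of $3,868,000 = $193,400
Cap at $193,400: $613,640 exceeds the cap → $193,400

$193,400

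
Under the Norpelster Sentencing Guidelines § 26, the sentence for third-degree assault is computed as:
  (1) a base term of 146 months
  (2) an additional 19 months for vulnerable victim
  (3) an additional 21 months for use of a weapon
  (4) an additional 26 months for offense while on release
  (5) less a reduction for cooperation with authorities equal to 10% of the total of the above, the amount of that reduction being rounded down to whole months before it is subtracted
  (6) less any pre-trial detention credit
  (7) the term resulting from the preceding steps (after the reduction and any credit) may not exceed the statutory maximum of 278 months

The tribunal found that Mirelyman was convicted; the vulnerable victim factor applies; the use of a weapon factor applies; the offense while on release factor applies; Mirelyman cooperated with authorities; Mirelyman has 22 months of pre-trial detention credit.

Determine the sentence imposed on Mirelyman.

Vulnerable victim enhancement: +19 months
Use of a weapon enhancement: +21 months
Offense while on release enhancement: +26 months
Adjusted term: 146 months + 19 months + 21 months + 26 months = 212 months
Cooperation with authorities reduction: 10% of 212 months = 21 months (rounded down)
After reduction: 212 − 21 = 191 months
Less pre-trial detention credit: 191 months − 22 months = 169 months
Cap at 278 months: 169 months is within the cap, no reduction.

169 months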